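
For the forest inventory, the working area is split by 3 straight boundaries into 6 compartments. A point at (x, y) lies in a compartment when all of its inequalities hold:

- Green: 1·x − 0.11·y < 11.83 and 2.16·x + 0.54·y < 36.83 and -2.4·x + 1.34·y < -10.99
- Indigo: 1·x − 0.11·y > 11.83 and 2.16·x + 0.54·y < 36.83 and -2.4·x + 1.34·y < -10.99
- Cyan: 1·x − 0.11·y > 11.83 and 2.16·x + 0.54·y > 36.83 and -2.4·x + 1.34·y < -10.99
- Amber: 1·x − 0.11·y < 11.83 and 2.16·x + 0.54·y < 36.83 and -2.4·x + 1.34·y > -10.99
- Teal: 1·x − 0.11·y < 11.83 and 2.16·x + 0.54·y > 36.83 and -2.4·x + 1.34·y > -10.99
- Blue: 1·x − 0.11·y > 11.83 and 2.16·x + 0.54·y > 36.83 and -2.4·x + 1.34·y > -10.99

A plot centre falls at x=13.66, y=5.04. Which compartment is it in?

Indigo

1·13.66 − 0.11·5.04 = 13.106, which is > 11.83
2.16·13.66 + 0.54·5.04 = 32.227, which is < 36.83
-2.4·13.66 + 1.34·5.04 = -26.030, which is < -10.99
This sign pattern matches Indigo.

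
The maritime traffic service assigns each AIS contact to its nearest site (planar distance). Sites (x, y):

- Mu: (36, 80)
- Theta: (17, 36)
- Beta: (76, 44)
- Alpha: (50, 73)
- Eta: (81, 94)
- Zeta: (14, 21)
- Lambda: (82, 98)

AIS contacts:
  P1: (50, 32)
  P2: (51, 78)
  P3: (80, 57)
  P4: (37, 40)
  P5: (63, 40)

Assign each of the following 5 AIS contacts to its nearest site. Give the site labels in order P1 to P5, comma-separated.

Beta, Alpha, Beta, Theta, Beta

P1 → Beta (d²=820.00)
P2 → Alpha (d²=26.00)
P3 → Beta (d²=185.00)
P4 → Theta (d²=416.00)
P5 → Beta (d²=185.00)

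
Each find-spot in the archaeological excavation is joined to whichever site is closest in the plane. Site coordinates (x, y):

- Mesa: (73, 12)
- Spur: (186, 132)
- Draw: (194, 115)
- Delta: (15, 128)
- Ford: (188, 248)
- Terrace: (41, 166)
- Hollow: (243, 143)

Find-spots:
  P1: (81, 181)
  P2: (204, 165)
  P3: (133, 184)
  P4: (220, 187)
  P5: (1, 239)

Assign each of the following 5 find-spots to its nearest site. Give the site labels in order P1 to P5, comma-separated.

Terrace, Spur, Spur, Hollow, Terrace

P1 → Terrace (d²=1825.00)
P2 → Spur (d²=1413.00)
P3 → Spur (d²=5513.00)
P4 → Hollow (d²=2465.00)
P5 → Terrace (d²=6929.00)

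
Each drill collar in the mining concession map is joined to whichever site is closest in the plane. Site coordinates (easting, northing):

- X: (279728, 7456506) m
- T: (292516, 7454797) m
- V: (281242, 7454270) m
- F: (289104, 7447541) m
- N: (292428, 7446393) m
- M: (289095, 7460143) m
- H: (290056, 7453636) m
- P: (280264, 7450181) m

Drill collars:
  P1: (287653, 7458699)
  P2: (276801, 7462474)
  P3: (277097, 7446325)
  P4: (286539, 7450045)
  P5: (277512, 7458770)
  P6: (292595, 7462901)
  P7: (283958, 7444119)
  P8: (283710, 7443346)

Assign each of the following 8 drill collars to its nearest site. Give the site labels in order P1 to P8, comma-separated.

M, X, P, F, X, M, F, F

P1 → M (d²=4164500.00)
P2 → X (d²=44184353.00)
P3 → P (d²=24898625.00)
P4 → F (d²=12849241.00)
P5 → X (d²=10036352.00)
P6 → M (d²=19856564.00)
P7 → F (d²=38191400.00)
P8 → F (d²=46693261.00)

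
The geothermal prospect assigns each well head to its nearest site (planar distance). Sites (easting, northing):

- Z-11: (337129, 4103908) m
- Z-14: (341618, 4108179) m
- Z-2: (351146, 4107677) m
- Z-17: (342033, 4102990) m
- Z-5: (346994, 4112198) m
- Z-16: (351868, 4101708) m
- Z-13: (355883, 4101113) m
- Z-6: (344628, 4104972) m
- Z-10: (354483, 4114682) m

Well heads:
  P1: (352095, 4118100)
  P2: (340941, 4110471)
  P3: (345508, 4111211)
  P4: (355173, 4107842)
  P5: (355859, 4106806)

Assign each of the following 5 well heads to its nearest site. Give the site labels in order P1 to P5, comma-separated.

Z-10, Z-14, Z-5, Z-2, Z-2

P1 → Z-10 (d²=17385268.00)
P2 → Z-14 (d²=5711593.00)
P3 → Z-5 (d²=3182365.00)
P4 → Z-2 (d²=16243954.00)
P5 → Z-2 (d²=22971010.00)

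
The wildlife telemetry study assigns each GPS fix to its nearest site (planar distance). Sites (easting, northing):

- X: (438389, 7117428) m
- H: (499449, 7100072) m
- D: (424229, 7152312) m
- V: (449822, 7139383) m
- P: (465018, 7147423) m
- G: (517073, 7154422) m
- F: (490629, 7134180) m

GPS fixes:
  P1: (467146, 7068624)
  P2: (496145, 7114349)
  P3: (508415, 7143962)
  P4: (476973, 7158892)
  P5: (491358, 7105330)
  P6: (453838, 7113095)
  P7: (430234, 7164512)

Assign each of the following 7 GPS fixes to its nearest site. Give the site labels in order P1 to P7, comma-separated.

P1 → H (d²=2032460513.00)
P2 → H (d²=214749145.00)
P3 → G (d²=184372564.00)
P4 → P (d²=274459986.00)
P5 → H (d²=93110845.00)
P6 → X (d²=257446490.00)
P7 → D (d²=184900025.00)

H, H, G, P, H, X, D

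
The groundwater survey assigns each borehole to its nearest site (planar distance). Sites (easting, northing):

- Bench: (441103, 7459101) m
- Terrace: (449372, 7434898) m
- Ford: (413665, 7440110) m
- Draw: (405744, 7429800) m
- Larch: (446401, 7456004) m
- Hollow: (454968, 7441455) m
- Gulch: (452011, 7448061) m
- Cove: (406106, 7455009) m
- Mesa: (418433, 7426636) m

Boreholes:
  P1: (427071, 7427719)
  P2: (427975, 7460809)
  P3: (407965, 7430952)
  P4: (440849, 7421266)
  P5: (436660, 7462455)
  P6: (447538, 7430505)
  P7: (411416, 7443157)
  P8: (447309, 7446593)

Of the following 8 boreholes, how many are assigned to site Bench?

2

P1 → Mesa
P2 → Bench
P3 → Draw
P4 → Terrace
P5 → Bench
P6 → Terrace
P7 → Ford
P8 → Gulch
2 of the 8 go to Bench.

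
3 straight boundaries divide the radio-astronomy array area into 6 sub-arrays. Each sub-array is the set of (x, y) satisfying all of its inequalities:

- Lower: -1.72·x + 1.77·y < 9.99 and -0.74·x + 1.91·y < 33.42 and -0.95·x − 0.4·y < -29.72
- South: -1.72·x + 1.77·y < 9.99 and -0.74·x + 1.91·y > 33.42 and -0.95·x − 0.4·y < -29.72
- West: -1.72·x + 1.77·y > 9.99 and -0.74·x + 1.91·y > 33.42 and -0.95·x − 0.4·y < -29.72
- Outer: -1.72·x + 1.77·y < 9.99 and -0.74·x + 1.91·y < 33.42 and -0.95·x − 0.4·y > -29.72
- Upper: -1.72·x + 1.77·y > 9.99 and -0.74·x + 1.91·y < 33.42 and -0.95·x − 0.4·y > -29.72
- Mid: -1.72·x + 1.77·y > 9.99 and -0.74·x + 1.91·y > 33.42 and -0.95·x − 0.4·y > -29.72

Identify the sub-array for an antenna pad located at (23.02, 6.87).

-1.72·23.02 + 1.77·6.87 = -27.434, which is < 9.99
-0.74·23.02 + 1.91·6.87 = -3.913, which is < 33.42
-0.95·23.02 − 0.4·6.87 = -24.617, which is > -29.72
This sign pattern matches Outer.

Outer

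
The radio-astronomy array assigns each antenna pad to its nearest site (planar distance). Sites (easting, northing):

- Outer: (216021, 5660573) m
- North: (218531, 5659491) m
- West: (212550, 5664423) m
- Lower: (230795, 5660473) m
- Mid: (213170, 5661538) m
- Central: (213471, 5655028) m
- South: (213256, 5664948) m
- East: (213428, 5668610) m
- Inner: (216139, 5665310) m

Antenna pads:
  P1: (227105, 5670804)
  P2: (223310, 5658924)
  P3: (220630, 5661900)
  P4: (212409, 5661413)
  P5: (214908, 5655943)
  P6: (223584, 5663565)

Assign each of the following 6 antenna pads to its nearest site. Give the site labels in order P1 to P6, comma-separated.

Lower, North, North, Mid, Central, North

P1 → Lower (d²=120345661.00)
P2 → North (d²=23160330.00)
P3 → North (d²=10209082.00)
P4 → Mid (d²=594746.00)
P5 → Central (d²=2902194.00)
P6 → North (d²=42130285.00)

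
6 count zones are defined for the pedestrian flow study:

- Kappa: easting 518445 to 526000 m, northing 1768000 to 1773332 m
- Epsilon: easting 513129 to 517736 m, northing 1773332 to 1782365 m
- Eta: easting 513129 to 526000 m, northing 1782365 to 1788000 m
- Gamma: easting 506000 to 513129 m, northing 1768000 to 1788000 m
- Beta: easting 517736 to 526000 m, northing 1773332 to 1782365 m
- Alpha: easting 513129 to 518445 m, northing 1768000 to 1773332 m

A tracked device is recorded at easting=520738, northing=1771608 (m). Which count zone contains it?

Kappa

The point has easting = 520738 and northing = 1771608.
Only Kappa satisfies 518445 ≤ easting ≤ 526000 and 1768000 ≤ northing ≤ 1773332.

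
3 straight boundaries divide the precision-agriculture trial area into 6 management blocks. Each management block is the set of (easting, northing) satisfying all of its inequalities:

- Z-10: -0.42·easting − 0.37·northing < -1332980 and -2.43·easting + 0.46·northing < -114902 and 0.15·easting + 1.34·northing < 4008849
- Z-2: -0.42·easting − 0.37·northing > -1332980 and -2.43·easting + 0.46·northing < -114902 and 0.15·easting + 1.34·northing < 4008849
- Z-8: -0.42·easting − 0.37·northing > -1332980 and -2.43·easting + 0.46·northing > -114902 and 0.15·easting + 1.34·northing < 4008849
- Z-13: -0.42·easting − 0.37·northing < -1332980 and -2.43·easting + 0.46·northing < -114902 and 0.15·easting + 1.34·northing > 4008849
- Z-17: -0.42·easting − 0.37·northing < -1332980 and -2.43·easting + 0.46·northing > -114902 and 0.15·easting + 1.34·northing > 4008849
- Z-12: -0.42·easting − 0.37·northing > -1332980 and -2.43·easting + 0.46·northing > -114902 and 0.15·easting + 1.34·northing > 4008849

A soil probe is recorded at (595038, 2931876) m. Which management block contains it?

Z-17

-0.42·595038 − 0.37·2931876 = -1334710.080, which is < -1332980
-2.43·595038 + 0.46·2931876 = -97279.380, which is > -114902
0.15·595038 + 1.34·2931876 = 4017969.540, which is > 4008849
This sign pattern matches Z-17.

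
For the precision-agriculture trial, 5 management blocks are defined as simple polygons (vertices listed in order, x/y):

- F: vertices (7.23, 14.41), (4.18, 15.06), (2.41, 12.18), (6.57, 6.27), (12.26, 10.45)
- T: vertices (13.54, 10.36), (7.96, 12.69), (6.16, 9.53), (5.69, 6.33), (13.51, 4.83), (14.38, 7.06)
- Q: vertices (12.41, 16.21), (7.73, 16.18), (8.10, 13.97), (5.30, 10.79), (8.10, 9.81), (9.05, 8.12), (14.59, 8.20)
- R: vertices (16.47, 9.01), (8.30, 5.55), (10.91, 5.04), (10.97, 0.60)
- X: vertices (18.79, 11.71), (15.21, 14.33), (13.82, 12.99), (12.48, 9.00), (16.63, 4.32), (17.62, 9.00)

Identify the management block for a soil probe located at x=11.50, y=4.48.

R

Cast a ray rightward from (11.50, 4.48). For each polygon, the edges (by vertex number in listed order) whose endpoints lie on opposite sides of y = 4.48, where each meets that height, and whether that is right or left of the point:
F: no edge straddles that height → 0 crossings.
T: no edge straddles that height → 0 crossings.
Q: no edge straddles that height → 0 crossings.
R: 3–4 at x≈10.918 (left), 4–1 at x≈13.507 (right) → 1 crossing.
X: 4–5 at x≈16.488 (right), 5–6 at x≈16.664 (right) → 2 crossings.
Only R has an odd count, so the point is inside R.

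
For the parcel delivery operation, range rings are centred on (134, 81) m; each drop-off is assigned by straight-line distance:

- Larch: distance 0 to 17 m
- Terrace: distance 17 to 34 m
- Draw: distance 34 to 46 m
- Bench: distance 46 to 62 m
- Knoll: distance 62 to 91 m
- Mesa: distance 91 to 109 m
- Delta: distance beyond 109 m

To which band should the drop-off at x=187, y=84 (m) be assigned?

Distance = √((187−134)² + (84−81)²) = √(2809.000 + 9.000) = 53.085 m.
46 ≤ 53.085 < 62 → Bench.

Bench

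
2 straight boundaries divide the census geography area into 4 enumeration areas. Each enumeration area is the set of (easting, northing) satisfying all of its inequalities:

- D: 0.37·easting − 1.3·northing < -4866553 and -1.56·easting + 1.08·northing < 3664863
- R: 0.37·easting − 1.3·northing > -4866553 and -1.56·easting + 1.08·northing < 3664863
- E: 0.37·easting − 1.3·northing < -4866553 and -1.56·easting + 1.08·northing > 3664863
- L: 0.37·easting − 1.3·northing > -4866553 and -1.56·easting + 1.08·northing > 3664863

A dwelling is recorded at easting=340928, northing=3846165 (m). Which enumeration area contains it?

0.37·340928 − 1.3·3846165 = -4873871.140, which is < -4866553
-1.56·340928 + 1.08·3846165 = 3622010.520, which is < 3664863
This sign pattern matches D.

D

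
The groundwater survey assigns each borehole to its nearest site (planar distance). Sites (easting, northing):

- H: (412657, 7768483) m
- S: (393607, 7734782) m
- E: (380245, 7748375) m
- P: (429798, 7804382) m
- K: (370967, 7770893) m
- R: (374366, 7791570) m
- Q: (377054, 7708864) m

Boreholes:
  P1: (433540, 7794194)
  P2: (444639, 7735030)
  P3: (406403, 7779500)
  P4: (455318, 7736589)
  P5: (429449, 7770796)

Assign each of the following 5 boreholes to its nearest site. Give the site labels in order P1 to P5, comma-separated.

P1 → P (d²=117797908.00)
P2 → H (d²=2141951533.00)
P3 → H (d²=160486805.00)
P4 → H (d²=2837188157.00)
P5 → H (d²=287321233.00)

P, H, H, H, H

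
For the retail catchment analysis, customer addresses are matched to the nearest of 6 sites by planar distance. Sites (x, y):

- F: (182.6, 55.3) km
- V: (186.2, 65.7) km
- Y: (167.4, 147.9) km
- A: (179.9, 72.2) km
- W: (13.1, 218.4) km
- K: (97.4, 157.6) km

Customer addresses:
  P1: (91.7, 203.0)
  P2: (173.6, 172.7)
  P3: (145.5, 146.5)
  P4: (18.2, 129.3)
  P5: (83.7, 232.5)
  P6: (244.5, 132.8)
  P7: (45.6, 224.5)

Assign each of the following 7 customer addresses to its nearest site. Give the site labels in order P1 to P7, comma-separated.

K, Y, Y, K, W, Y, W

P1 → K (d²=2093.65)
P2 → Y (d²=653.48)
P3 → Y (d²=481.57)
P4 → K (d²=7073.53)
P5 → W (d²=5183.17)
P6 → Y (d²=6172.42)
P7 → W (d²=1093.46)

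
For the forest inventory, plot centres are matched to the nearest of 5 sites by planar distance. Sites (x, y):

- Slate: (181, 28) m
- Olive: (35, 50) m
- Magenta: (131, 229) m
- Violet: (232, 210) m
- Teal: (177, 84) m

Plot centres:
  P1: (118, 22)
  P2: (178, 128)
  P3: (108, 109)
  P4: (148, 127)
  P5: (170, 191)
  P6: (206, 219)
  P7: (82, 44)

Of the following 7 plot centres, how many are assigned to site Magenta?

P1 → Slate
P2 → Teal
P3 → Teal
P4 → Teal
P5 → Magenta
P6 → Violet
P7 → Olive
1 of the 7 goes to Magenta.

1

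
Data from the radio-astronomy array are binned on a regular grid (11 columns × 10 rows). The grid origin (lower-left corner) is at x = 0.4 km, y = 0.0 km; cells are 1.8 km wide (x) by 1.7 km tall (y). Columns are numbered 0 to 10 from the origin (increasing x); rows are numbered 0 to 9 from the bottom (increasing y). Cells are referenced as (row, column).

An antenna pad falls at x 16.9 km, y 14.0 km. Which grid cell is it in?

(8, 9)

Column index: ⌊(16.9 − 0.4) / 1.8⌋ = ⌊9.167⌋ = 9
Row offset from origin: ⌊(14.0 − 0.0) / 1.7⌋ = ⌊8.235⌋ = 8 → row 8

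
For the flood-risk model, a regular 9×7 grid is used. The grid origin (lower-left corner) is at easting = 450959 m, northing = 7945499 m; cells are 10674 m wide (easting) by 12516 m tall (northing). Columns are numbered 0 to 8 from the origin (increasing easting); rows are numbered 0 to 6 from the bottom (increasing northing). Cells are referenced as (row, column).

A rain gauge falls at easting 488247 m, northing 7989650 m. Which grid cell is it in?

(3, 3)

Column index: ⌊(488247 − 450959) / 10674⌋ = ⌊3.493⌋ = 3
Row offset from origin: ⌊(7989650 − 7945499) / 12516⌋ = ⌊3.528⌋ = 3 → row 3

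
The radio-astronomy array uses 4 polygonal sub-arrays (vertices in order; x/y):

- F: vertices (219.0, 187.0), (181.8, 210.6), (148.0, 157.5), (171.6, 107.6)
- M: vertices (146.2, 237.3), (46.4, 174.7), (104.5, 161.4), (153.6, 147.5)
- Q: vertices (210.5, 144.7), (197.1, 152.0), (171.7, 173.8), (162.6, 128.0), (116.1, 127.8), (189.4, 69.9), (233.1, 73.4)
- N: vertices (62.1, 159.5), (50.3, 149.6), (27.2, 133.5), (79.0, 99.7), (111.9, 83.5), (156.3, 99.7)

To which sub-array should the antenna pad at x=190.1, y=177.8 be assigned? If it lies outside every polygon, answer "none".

Cast a ray rightward from (190.1, 177.8). For each polygon, the edges (by vertex number in listed order) whose endpoints lie on opposite sides of y = 177.8, where each meets that height, and whether that is right or left of the point:
F: 2–3 at x≈160.92 (left), 4–1 at x≈213.51 (right) → 1 crossing.
M: 1–2 at x≈51.34 (left), 4–1 at x≈151.10 (left) → 0 crossings.
Q: no edge straddles that height → 0 crossings.
N: no edge straddles that height → 0 crossings.
Only F has an odd count, so the point is inside F.

F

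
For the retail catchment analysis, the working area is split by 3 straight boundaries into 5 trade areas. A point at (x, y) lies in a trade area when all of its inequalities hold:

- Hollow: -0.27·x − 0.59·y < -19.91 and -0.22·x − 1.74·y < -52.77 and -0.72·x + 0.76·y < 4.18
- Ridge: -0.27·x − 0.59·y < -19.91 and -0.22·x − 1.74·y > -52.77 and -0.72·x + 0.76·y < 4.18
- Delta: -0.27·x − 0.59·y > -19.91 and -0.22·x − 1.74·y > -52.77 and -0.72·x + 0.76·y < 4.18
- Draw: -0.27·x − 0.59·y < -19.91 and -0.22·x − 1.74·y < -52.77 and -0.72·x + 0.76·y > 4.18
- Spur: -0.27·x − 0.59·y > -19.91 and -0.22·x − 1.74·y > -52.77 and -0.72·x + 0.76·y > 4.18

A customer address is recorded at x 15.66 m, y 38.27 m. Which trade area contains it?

Draw

-0.27·15.66 − 0.59·38.27 = -26.808, which is < -19.91
-0.22·15.66 − 1.74·38.27 = -70.035, which is < -52.77
-0.72·15.66 + 0.76·38.27 = 17.810, which is > 4.18
This sign pattern matches Draw.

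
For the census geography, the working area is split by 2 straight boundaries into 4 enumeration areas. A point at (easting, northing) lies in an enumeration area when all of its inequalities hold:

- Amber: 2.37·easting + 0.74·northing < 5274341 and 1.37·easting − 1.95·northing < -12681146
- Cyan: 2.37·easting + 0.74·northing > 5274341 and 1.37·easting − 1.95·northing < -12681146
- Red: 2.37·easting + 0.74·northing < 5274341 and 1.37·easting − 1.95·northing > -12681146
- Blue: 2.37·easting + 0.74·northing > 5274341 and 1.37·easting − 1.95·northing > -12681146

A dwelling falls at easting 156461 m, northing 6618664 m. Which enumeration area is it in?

2.37·156461 + 0.74·6618664 = 5268623.930, which is < 5274341
1.37·156461 − 1.95·6618664 = -12692043.230, which is < -12681146
This sign pattern matches Amber.

Amber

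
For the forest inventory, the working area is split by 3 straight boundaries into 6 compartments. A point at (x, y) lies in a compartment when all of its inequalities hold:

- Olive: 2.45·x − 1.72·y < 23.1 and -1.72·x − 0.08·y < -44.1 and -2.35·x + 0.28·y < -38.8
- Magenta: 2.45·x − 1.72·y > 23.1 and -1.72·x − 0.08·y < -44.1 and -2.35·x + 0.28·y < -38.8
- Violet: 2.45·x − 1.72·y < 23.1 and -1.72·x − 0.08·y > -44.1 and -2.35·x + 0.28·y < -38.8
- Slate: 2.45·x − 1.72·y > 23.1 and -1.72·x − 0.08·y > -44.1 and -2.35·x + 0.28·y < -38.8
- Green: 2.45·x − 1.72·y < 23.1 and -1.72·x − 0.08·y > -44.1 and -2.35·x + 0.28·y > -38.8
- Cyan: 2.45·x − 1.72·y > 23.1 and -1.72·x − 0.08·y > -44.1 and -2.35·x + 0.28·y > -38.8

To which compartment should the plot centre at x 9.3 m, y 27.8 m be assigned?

Green

2.45·9.3 − 1.72·27.8 = -25.031, which is < 23.1
-1.72·9.3 − 0.08·27.8 = -18.220, which is > -44.1
-2.35·9.3 + 0.28·27.8 = -14.071, which is > -38.8
This sign pattern matches Green.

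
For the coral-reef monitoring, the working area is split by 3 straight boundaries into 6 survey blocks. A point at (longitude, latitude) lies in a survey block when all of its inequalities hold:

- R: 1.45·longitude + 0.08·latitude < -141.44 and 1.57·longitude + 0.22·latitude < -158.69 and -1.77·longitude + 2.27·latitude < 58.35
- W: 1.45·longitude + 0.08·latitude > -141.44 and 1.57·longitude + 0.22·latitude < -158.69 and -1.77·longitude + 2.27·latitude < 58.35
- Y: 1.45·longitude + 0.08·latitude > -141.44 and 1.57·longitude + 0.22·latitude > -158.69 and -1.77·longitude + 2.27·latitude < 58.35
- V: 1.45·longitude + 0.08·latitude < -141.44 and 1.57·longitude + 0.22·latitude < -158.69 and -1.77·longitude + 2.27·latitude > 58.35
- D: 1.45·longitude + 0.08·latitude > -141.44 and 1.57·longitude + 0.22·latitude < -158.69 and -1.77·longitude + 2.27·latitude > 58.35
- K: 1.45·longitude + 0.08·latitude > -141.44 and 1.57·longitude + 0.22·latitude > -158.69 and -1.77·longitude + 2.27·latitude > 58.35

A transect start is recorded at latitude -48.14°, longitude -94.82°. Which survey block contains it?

1.45·-94.82 + 0.08·-48.14 = -141.340, which is > -141.44
1.57·-94.82 + 0.22·-48.14 = -159.458, which is < -158.69
-1.77·-94.82 + 2.27·-48.14 = 58.554, which is > 58.35
This sign pattern matches D.

D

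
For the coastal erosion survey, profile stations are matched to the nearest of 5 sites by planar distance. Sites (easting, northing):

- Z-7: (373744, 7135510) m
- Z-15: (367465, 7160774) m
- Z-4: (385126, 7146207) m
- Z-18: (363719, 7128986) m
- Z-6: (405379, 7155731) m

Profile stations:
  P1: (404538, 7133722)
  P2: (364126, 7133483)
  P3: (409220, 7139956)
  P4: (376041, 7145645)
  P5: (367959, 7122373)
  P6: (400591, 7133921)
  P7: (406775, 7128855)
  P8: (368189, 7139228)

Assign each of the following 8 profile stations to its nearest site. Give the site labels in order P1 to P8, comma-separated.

Z-6, Z-18, Z-6, Z-4, Z-18, Z-4, Z-6, Z-7

P1 → Z-6 (d²=485103362.00)
P2 → Z-18 (d²=20388658.00)
P3 → Z-6 (d²=263603906.00)
P4 → Z-4 (d²=82853069.00)
P5 → Z-18 (d²=61709369.00)
P6 → Z-4 (d²=390112021.00)
P7 → Z-6 (d²=724268192.00)
P8 → Z-7 (d²=44681549.00)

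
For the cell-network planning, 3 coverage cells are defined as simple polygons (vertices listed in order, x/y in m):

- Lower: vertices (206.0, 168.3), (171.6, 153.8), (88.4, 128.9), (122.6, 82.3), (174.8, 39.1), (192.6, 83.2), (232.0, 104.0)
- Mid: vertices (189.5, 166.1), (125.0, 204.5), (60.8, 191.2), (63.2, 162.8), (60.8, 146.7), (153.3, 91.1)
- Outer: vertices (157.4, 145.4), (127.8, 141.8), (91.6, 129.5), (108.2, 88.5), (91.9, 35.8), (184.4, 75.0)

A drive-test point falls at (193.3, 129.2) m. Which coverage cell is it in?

Lower

Cast a ray rightward from (193.3, 129.2). For each polygon, the edges (by vertex number in listed order) whose endpoints lie on opposite sides of y = 129.2, where each meets that height, and whether that is right or left of the point:
Lower: 2–3 at x≈89.40 (left), 7–1 at x≈221.81 (right) → 1 crossing.
Mid: 5–6 at x≈89.91 (left), 6–1 at x≈171.69 (left) → 0 crossings.
Outer: 3–4 at x≈91.72 (left), 6–1 at x≈163.61 (left) → 0 crossings.
Only Lower has an odd count, so the point is inside Lower.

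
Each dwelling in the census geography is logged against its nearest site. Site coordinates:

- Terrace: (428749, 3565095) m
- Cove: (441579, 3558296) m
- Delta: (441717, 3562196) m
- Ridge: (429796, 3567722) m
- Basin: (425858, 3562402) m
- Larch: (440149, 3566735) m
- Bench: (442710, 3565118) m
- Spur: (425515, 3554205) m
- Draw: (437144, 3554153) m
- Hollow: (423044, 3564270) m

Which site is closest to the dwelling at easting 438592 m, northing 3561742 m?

Squared distances to each site:
Terrace: 108127258.000; Cove: 20797085.000; Delta: 9971741.000; Ridge: 113130016.000; Basin: 162590356.000; Larch: 27354298.000; Bench: 28355300.000; Spur: 227814298.000; Draw: 59689625.000; Hollow: 248131088.000.
Minimum at Delta.

Delta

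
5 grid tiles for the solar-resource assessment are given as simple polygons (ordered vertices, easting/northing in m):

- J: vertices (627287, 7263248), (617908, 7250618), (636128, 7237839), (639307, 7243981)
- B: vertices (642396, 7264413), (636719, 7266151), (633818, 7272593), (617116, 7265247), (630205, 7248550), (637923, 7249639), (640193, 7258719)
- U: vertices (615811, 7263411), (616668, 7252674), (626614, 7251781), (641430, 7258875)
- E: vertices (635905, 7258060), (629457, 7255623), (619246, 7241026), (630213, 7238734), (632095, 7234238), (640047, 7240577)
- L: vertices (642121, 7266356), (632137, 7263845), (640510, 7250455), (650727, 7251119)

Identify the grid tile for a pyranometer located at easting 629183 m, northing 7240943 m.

Cast a ray rightward from (629183, 7240943). For each polygon, the edges (by vertex number in listed order) whose endpoints lie on opposite sides of northing = 7240943, where each meets that height, and whether that is right or left of the point:
J: 2–3 at easting≈631702.4 (right), 3–4 at easting≈637734.6 (right) → 2 crossings.
B: no edge straddles that height → 0 crossings.
U: no edge straddles that height → 0 crossings.
E: 3–4 at easting≈619643.1 (left), 6–1 at easting≈639960.3 (right) → 1 crossing.
L: no edge straddles that height → 0 crossings.
Only E has an odd count, so the point is inside E.

E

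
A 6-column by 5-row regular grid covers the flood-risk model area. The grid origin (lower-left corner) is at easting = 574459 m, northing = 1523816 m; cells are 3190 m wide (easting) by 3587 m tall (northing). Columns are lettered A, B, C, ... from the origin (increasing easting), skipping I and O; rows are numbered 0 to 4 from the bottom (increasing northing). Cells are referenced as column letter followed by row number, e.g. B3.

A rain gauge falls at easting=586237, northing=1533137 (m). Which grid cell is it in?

D2

Column index: ⌊(586237 − 574459) / 3190⌋ = ⌊3.692⌋ = 3 → column D
Row offset from origin: ⌊(1533137 − 1523816) / 3587⌋ = ⌊2.599⌋ = 2 → row 2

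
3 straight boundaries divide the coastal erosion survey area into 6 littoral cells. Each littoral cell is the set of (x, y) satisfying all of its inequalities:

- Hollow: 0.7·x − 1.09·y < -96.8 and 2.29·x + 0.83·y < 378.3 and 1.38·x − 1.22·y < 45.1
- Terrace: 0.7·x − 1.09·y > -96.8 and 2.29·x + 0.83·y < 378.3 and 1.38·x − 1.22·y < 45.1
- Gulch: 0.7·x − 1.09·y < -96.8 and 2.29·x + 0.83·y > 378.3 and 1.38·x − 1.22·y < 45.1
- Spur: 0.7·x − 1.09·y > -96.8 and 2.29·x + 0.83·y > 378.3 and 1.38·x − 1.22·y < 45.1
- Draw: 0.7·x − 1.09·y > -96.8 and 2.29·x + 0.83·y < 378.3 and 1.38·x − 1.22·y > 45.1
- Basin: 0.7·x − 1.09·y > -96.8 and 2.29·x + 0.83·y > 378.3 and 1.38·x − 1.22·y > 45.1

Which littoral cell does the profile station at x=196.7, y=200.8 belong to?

0.7·196.7 − 1.09·200.8 = -81.182, which is > -96.8
2.29·196.7 + 0.83·200.8 = 617.107, which is > 378.3
1.38·196.7 − 1.22·200.8 = 26.470, which is < 45.1
This sign pattern matches Spur.

Spur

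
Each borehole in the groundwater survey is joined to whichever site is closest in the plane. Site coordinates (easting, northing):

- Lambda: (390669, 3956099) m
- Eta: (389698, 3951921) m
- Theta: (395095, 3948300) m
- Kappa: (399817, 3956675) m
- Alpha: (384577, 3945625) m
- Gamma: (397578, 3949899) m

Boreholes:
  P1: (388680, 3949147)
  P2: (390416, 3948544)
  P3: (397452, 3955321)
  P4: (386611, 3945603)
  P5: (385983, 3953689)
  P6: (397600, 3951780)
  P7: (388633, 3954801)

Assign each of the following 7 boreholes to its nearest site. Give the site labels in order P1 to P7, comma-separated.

P1 → Eta (d²=8731400.00)
P2 → Eta (d²=11919653.00)
P3 → Kappa (d²=7426541.00)
P4 → Alpha (d²=4137640.00)
P5 → Eta (d²=16927049.00)
P6 → Gamma (d²=3538645.00)
P7 → Lambda (d²=5830100.00)

Eta, Eta, Kappa, Alpha, Eta, Gamma, Lambda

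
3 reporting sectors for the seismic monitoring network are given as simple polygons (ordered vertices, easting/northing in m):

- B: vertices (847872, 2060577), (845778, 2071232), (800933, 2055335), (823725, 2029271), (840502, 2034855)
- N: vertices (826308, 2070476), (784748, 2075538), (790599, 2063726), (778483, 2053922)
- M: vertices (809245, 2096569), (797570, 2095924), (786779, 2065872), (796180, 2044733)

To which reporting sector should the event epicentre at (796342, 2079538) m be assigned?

Cast a ray rightward from (796342, 2079538). For each polygon, the edges (by vertex number in listed order) whose endpoints lie on opposite sides of northing = 2079538, where each meets that height, and whether that is right or left of the point:
B: no edge straddles that height → 0 crossings.
N: no edge straddles that height → 0 crossings.
M: 2–3 at easting≈791686.2 (left), 4–1 at easting≈804952.4 (right) → 1 crossing.
Only M has an odd count, so the point is inside M.

M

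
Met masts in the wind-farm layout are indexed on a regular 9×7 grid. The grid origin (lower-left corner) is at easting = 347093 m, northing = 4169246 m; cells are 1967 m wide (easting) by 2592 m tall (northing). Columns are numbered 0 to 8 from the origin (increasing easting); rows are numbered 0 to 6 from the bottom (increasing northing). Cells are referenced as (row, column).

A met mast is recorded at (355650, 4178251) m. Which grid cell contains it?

(3, 4)

Column index: ⌊(355650 − 347093) / 1967⌋ = ⌊4.350⌋ = 4
Row offset from origin: ⌊(4178251 − 4169246) / 2592⌋ = ⌊3.474⌋ = 3 → row 3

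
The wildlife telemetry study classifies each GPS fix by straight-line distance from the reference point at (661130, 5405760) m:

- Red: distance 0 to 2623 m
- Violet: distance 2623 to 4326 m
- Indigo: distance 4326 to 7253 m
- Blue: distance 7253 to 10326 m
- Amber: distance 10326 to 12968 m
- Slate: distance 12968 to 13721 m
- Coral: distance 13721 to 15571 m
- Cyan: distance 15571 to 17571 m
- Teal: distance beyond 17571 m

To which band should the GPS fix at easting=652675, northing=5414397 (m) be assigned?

Distance = √((652675−661130)² + (5414397−5405760)²) = √(71487025.000 + 74597769.000) = 12086.554 m.
10326 ≤ 12086.554 < 12968 → Amber.

Amber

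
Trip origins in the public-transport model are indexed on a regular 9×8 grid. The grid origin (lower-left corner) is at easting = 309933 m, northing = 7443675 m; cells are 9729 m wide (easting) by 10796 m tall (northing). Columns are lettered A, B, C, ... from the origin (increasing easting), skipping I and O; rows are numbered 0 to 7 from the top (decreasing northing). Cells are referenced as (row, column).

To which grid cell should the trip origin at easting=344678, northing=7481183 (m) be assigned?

(4, D)

Column index: ⌊(344678 − 309933) / 9729⌋ = ⌊3.571⌋ = 3 → column D
Row offset from origin: ⌊(7481183 − 7443675) / 10796⌋ = ⌊3.474⌋ = 3 → row 4 (counted from top)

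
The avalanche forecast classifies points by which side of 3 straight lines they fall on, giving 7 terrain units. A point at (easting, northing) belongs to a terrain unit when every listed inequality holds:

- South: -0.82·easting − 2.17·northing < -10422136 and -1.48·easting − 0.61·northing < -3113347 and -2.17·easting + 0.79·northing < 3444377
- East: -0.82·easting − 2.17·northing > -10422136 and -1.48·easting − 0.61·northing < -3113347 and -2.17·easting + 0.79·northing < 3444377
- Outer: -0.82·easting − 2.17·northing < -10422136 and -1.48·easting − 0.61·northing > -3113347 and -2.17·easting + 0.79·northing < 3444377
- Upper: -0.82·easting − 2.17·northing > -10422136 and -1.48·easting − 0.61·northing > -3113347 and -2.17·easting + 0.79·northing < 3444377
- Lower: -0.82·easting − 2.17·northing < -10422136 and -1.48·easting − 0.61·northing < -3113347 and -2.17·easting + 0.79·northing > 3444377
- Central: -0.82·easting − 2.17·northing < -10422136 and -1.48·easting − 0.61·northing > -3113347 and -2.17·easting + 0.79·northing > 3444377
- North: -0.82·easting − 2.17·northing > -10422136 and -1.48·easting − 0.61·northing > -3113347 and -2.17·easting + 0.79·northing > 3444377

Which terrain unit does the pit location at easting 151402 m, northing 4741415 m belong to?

East

-0.82·151402 − 2.17·4741415 = -10413020.190, which is > -10422136
-1.48·151402 − 0.61·4741415 = -3116338.110, which is < -3113347
-2.17·151402 + 0.79·4741415 = 3417175.510, which is < 3444377
This sign pattern matches East.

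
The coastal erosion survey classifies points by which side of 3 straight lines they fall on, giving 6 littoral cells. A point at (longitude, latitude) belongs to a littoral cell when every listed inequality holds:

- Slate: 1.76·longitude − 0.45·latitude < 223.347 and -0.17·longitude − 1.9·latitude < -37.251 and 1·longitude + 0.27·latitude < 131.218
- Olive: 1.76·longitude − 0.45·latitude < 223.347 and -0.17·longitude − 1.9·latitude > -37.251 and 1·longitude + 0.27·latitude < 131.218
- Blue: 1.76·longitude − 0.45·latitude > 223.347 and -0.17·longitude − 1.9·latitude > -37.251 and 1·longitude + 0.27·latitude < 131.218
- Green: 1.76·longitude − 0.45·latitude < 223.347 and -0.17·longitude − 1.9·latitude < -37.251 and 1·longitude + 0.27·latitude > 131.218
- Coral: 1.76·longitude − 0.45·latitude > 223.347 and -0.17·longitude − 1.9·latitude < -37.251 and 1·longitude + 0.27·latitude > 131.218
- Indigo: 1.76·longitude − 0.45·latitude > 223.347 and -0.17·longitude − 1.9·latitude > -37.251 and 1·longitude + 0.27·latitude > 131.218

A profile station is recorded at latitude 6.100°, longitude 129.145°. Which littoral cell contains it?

1.76·129.145 − 0.45·6.100 = 224.550, which is > 223.347
-0.17·129.145 − 1.9·6.100 = -33.545, which is > -37.251
1·129.145 + 0.27·6.100 = 130.792, which is < 131.218
This sign pattern matches Blue.

Blue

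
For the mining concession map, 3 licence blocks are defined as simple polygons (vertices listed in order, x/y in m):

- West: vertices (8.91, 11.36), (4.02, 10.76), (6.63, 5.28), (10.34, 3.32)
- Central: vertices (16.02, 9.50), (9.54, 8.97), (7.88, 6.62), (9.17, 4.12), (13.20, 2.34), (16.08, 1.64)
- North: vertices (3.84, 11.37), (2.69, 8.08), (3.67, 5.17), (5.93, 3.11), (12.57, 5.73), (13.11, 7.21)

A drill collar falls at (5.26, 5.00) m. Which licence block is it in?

North

Cast a ray rightward from (5.26, 5.00). For each polygon, the edges (by vertex number in listed order) whose endpoints lie on opposite sides of y = 5.00, where each meets that height, and whether that is right or left of the point:
West: 3–4 at x≈7.160 (right), 4–1 at x≈10.041 (right) → 2 crossings.
Central: 3–4 at x≈8.716 (right), 6–1 at x≈16.054 (right) → 2 crossings.
North: 3–4 at x≈3.857 (left), 4–5 at x≈10.720 (right) → 1 crossing.
Only North has an odd count, so the point is inside North.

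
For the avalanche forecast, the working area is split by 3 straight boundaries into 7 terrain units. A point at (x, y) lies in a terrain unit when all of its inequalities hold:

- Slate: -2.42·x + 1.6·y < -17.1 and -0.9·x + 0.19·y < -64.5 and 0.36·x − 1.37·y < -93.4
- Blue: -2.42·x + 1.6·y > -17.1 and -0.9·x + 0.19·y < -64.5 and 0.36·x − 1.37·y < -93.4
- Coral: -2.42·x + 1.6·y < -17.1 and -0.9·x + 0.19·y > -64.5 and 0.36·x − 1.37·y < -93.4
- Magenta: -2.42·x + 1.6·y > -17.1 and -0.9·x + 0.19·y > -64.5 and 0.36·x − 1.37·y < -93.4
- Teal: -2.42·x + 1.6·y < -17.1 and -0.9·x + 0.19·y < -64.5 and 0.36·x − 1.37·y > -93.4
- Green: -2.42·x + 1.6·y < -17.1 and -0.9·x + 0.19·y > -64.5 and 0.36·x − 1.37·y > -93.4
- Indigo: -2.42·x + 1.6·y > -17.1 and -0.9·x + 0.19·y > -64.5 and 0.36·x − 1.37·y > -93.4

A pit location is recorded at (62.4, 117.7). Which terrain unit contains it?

Magenta

-2.42·62.4 + 1.6·117.7 = 37.312, which is > -17.1
-0.9·62.4 + 0.19·117.7 = -33.797, which is > -64.5
0.36·62.4 − 1.37·117.7 = -138.785, which is < -93.4
This sign pattern matches Magenta.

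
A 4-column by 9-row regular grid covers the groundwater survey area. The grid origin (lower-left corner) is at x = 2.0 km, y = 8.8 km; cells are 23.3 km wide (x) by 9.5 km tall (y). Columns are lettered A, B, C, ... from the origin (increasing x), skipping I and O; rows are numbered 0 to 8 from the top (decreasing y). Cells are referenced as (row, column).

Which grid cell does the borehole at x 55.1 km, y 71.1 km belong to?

Column index: ⌊(55.1 − 2.0) / 23.3⌋ = ⌊2.279⌋ = 2 → column C
Row offset from origin: ⌊(71.1 − 8.8) / 9.5⌋ = ⌊6.558⌋ = 6 → row 2 (counted from top)

(2, C)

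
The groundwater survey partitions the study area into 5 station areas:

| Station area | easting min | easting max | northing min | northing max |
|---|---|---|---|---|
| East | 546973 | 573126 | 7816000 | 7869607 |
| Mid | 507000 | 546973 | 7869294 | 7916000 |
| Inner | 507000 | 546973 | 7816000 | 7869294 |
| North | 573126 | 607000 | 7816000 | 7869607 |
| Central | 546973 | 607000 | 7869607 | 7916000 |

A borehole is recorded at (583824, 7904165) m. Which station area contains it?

The point has easting = 583824 and northing = 7904165.
Only Central satisfies 546973 ≤ easting ≤ 607000 and 7869607 ≤ northing ≤ 7916000.

Central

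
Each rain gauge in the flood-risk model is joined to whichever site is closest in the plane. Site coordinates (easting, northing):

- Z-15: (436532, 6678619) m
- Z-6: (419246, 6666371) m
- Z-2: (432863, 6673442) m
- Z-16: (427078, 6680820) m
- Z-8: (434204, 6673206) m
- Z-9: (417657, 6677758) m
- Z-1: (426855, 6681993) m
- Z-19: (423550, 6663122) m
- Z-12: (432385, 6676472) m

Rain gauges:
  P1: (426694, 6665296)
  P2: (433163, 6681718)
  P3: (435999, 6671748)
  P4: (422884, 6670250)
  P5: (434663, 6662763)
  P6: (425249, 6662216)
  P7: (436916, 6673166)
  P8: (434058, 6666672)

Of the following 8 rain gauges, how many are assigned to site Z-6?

P1 → Z-19
P2 → Z-15
P3 → Z-8
P4 → Z-6
P5 → Z-8
P6 → Z-19
P7 → Z-8
P8 → Z-8
1 of the 8 goes to Z-6.

1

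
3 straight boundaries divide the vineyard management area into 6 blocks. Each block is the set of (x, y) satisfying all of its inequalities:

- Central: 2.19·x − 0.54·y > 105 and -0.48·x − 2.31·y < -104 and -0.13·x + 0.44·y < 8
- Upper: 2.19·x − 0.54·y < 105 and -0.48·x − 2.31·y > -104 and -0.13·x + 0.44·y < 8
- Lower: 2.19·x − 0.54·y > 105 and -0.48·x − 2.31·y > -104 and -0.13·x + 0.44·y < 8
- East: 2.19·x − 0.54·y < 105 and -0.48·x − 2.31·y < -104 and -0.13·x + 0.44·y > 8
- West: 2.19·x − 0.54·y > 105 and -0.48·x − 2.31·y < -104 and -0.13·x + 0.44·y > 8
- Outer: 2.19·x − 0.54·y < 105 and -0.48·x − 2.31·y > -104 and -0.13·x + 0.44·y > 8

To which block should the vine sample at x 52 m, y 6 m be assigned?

Lower

2.19·52 − 0.54·6 = 110.640, which is > 105
-0.48·52 − 2.31·6 = -38.820, which is > -104
-0.13·52 + 0.44·6 = -4.120, which is < 8
This sign pattern matches Lower.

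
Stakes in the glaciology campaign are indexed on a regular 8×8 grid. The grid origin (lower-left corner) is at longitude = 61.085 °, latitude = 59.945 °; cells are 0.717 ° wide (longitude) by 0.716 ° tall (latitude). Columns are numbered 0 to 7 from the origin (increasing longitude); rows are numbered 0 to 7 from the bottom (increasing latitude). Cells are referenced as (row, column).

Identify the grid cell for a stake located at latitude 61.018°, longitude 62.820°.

(1, 2)

Column index: ⌊(62.820 − 61.085) / 0.717⌋ = ⌊2.420⌋ = 2
Row offset from origin: ⌊(61.018 − 59.945) / 0.716⌋ = ⌊1.499⌋ = 1 → row 1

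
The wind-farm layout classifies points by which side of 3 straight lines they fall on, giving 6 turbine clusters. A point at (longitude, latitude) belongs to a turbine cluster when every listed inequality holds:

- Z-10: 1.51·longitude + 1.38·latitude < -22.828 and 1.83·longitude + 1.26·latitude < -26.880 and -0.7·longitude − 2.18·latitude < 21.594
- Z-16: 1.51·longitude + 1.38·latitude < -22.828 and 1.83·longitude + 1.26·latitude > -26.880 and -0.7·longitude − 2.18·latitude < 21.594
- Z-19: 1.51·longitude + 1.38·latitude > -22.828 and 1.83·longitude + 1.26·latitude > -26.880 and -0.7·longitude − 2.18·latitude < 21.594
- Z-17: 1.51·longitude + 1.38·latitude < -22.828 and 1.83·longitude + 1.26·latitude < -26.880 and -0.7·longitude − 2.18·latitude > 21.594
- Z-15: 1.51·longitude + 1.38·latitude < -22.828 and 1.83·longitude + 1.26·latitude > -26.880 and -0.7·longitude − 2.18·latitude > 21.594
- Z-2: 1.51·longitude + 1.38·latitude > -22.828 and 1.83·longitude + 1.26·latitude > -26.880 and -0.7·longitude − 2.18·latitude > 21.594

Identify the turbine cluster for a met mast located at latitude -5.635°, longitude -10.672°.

1.51·-10.672 + 1.38·-5.635 = -23.891, which is < -22.828
1.83·-10.672 + 1.26·-5.635 = -26.630, which is > -26.880
-0.7·-10.672 − 2.18·-5.635 = 19.755, which is < 21.594
This sign pattern matches Z-16.

Z-16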